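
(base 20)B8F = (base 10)4575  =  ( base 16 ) 11df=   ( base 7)16224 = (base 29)5cm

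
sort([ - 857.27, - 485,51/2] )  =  [  -  857.27, - 485,51/2 ] 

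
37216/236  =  9304/59 = 157.69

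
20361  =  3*6787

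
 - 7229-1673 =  - 8902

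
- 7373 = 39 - 7412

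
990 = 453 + 537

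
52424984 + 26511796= 78936780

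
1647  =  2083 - 436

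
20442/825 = 6814/275 = 24.78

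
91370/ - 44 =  - 45685/22= - 2076.59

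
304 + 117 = 421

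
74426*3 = 223278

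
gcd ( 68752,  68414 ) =2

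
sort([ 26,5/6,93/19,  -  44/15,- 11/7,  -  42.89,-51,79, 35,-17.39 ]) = [-51,-42.89,  -  17.39, -44/15 ,  -  11/7,5/6, 93/19, 26,35,79]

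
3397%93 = 49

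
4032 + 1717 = 5749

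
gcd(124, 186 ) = 62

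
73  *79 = 5767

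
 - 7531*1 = - 7531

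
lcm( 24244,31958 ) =703076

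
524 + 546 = 1070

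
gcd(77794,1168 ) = 2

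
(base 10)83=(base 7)146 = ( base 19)47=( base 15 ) 58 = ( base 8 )123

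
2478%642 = 552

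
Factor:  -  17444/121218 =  - 2^1*3^ ( - 1 )*7^2*227^( - 1) = - 98/681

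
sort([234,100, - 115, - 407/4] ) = [  -  115, - 407/4  ,  100,234] 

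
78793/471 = 167+136/471=167.29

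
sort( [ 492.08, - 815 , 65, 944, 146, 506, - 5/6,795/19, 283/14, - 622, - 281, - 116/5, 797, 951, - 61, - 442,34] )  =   [ - 815, - 622, - 442,-281, - 61,  -  116/5, - 5/6, 283/14, 34, 795/19,65, 146, 492.08, 506, 797, 944, 951 ] 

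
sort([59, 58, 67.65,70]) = [58, 59, 67.65, 70] 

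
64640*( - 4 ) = - 258560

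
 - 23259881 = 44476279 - 67736160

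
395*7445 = 2940775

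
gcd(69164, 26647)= 1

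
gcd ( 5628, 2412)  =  804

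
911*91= 82901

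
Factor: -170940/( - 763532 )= 15/67 = 3^1*5^1*67^( - 1 ) 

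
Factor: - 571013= - 17^1 * 33589^1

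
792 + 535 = 1327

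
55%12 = 7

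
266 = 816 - 550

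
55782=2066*27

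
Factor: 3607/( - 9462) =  - 2^( - 1 )*3^ ( - 1)*19^(  -  1 )*83^( - 1 )* 3607^1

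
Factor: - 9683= - 23^1*421^1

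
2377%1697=680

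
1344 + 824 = 2168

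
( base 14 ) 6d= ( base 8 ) 141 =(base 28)3d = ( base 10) 97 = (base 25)3M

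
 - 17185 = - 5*3437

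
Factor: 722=2^1*19^2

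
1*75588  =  75588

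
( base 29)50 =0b10010001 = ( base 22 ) 6D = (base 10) 145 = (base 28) 55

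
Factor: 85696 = 2^6*13^1*103^1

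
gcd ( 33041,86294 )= 1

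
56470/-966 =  - 59+262/483 = - 58.46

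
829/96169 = 829/96169 = 0.01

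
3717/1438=3717/1438=2.58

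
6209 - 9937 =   -  3728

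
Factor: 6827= 6827^1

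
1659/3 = 553 = 553.00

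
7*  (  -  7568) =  - 52976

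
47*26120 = 1227640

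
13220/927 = 14 + 242/927 = 14.26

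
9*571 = 5139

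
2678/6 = 1339/3 = 446.33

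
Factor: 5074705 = 5^1*1014941^1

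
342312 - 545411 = -203099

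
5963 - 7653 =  - 1690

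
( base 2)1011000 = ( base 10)88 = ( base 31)2q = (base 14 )64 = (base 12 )74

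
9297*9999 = 92960703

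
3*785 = 2355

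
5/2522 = 5/2522  =  0.00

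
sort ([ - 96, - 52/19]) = [ - 96, - 52/19 ]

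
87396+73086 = 160482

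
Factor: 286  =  2^1*11^1 *13^1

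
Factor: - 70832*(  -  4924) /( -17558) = - 174388384/8779 =- 2^5 * 19^1*233^1*1231^1 * 8779^( - 1)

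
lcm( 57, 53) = 3021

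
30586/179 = 170 + 156/179 = 170.87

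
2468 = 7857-5389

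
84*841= 70644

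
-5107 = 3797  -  8904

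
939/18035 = 939/18035 = 0.05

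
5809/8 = 5809/8 = 726.12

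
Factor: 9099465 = 3^1*5^1*179^1*3389^1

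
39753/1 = 39753= 39753.00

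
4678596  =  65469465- 60790869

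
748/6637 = 748/6637 =0.11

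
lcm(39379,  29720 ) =1575160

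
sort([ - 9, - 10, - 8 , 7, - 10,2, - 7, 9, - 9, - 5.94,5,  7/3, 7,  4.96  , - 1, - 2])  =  [ - 10, - 10, - 9, - 9, - 8, - 7,-5.94  , - 2, - 1, 2, 7/3, 4.96,5 , 7, 7, 9]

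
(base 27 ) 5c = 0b10010011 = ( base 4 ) 2103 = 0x93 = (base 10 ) 147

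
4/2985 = 4/2985 = 0.00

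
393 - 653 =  - 260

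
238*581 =138278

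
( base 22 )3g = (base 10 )82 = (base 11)75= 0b1010010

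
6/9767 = 6/9767 = 0.00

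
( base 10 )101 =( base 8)145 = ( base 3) 10202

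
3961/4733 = 3961/4733 = 0.84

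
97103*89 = 8642167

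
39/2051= 39/2051 = 0.02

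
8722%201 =79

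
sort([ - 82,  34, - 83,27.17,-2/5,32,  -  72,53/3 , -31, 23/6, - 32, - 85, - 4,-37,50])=[ - 85,- 83  , -82, - 72, -37, - 32, - 31,- 4 , - 2/5,23/6 , 53/3, 27.17, 32, 34, 50]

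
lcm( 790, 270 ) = 21330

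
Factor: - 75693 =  -3^1 * 23^1*1097^1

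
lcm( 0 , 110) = 0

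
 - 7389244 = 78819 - 7468063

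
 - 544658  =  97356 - 642014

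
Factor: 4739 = 7^1 * 677^1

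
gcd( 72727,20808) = 1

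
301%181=120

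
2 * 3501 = 7002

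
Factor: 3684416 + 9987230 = 13671646 = 2^1*89^2*863^1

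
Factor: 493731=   3^2*7^1*17^1*461^1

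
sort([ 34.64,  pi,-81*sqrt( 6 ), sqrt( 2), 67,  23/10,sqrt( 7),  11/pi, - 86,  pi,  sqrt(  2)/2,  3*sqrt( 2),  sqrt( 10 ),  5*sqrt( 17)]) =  [ - 81*sqrt(6),-86,  sqrt( 2)/2, sqrt( 2) , 23/10, sqrt( 7), pi , pi,sqrt( 10),11/pi,3 * sqrt( 2),5* sqrt(17),34.64,67 ] 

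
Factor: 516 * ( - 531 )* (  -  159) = 43565364 = 2^2 * 3^4*43^1*53^1*59^1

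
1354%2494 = 1354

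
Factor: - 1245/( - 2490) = 1/2= 2^( - 1)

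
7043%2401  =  2241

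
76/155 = 76/155  =  0.49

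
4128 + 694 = 4822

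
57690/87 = 19230/29 = 663.10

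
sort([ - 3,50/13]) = [ - 3 , 50/13]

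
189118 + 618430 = 807548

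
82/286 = 41/143 = 0.29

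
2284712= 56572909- 54288197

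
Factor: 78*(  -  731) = -2^1*3^1*13^1 * 17^1 * 43^1= -57018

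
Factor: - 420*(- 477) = 200340= 2^2 * 3^3*5^1*7^1*53^1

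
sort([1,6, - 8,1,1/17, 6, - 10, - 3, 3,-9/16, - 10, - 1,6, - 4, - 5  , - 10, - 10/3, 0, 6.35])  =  [- 10, - 10, - 10, - 8, - 5,- 4, - 10/3, - 3, - 1, - 9/16,0,1/17, 1, 1, 3, 6, 6, 6, 6.35 ]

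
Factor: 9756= 2^2* 3^2*271^1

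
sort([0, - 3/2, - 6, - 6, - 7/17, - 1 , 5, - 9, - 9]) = [ - 9, - 9,  -  6, - 6, - 3/2, - 1,-7/17,0,5]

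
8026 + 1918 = 9944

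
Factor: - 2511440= -2^4 *5^1*31393^1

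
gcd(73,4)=1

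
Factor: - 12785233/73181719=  - 13^( - 1 )*17^( - 1)*19^1*43^1*269^( - 1)*1231^(-1)*15649^1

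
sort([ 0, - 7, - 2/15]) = [ -7,-2/15, 0]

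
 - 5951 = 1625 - 7576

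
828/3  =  276= 276.00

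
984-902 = 82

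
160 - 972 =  - 812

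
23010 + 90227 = 113237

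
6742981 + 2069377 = 8812358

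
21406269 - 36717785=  -15311516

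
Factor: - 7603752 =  - 2^3*3^1*13^1*24371^1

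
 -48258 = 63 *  (-766)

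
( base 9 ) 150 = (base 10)126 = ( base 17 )77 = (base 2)1111110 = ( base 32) 3U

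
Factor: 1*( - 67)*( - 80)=2^4*5^1*67^1 = 5360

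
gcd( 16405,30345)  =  85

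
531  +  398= 929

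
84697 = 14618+70079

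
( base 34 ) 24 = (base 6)200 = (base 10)72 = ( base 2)1001000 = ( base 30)2C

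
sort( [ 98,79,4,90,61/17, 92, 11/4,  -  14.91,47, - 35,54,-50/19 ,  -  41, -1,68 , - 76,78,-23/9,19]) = [ - 76, - 41, - 35 ,- 14.91,  -  50/19, - 23/9, - 1,11/4 , 61/17,4,19,47,54 , 68,78,79,90, 92 , 98]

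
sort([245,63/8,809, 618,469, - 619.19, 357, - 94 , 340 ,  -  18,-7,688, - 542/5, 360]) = [ - 619.19, - 542/5, - 94 , - 18 , - 7,  63/8,245,340,357, 360, 469, 618,688,809 ] 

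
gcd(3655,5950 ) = 85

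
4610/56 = 82 + 9/28=82.32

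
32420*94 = 3047480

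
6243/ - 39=  -  161 + 12/13 = - 160.08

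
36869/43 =36869/43=857.42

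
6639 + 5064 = 11703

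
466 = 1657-1191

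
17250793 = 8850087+8400706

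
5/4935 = 1/987=0.00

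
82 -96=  - 14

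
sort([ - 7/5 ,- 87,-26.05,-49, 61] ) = [  -  87,-49, - 26.05 ,- 7/5,61]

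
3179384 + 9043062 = 12222446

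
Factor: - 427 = - 7^1 * 61^1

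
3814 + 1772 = 5586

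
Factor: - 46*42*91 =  - 2^2 *3^1*7^2*13^1  *23^1 = - 175812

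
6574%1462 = 726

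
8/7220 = 2/1805=0.00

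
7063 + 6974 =14037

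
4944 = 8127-3183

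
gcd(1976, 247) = 247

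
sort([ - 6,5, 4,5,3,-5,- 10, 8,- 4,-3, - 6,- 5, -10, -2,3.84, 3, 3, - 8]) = [ - 10, - 10,-8, - 6 ,-6,-5, - 5, - 4 ,  -  3,  -  2, 3, 3, 3, 3.84, 4, 5, 5, 8] 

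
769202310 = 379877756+389324554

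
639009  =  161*3969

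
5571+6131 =11702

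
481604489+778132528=1259737017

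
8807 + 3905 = 12712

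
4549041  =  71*64071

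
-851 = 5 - 856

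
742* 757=561694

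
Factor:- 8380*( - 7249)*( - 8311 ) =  - 2^2* 5^1 * 11^1 * 419^1*659^1*8311^1 =- 504865158820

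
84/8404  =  21/2101= 0.01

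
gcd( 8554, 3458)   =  182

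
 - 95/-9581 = 95/9581 = 0.01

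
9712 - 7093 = 2619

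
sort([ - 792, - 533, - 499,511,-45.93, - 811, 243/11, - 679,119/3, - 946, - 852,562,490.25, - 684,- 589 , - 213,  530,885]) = [-946, - 852  , - 811,  -  792, - 684, - 679  , - 589, - 533 , - 499, - 213, - 45.93,243/11, 119/3, 490.25, 511, 530,  562,885]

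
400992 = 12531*32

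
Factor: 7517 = 7517^1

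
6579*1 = 6579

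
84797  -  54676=30121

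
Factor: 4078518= 2^1*3^1*679753^1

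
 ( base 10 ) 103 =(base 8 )147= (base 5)403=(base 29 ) 3g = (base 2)1100111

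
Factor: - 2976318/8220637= - 2^1*3^3*23^( -1 )*113^( -1)*3163^(-1)*55117^1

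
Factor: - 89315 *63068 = -5632918420 =-  2^2*5^1*15767^1 *17863^1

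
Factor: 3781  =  19^1* 199^1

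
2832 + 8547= 11379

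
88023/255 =345 + 16/85 = 345.19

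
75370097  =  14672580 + 60697517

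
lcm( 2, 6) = 6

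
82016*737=60445792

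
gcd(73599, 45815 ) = 1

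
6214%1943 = 385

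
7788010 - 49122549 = -41334539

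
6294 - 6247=47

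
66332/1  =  66332 = 66332.00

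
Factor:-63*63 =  - 3969=- 3^4*7^2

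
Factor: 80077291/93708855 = 3^ ( - 2)*5^ ( - 1 ) * 7^1*19^( - 1 )* 127^( - 1)*643^1 * 863^( - 1)*17791^1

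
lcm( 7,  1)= 7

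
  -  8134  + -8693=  - 16827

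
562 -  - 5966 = 6528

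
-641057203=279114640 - 920171843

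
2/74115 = 2/74115 = 0.00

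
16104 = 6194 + 9910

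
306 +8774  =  9080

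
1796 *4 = 7184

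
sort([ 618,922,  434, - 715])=[ - 715,434, 618,922]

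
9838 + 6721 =16559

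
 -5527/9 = - 615  +  8/9 = - 614.11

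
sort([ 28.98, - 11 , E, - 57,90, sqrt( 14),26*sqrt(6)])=[ - 57, - 11,E, sqrt (14 ),28.98,26 * sqrt ( 6 ),90]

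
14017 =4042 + 9975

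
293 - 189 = 104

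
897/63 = 299/21 = 14.24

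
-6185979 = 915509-7101488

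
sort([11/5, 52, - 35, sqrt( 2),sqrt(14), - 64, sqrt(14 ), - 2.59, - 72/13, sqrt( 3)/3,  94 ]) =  [-64,  -  35, - 72/13, - 2.59,sqrt(3)/3 , sqrt( 2),11/5,sqrt(14 ),sqrt(14), 52, 94]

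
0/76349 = 0 = 0.00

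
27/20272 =27/20272 = 0.00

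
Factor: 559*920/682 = 257140/341 = 2^2 *5^1*11^ (  -  1)*13^1*23^1*31^ (-1)*43^1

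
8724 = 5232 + 3492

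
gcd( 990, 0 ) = 990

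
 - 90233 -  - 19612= - 70621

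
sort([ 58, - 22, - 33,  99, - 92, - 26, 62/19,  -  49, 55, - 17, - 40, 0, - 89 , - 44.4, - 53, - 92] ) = [ - 92, - 92, - 89, - 53,  -  49, - 44.4,-40 , - 33, - 26, - 22, - 17 , 0, 62/19, 55,58, 99 ]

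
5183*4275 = 22157325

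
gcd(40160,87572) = 4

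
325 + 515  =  840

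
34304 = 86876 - 52572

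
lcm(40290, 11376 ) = 966960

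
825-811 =14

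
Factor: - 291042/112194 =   -  703/271 = - 19^1*37^1*271^( - 1 ) 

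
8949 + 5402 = 14351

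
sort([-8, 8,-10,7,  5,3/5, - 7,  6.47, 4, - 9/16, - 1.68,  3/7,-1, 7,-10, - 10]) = [- 10, - 10, - 10, -8, -7, - 1.68,  -  1, - 9/16,  3/7,3/5, 4,5,  6.47 , 7, 7, 8]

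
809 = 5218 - 4409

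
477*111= 52947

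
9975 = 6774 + 3201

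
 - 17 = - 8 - 9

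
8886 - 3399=5487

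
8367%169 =86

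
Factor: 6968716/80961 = 2^2*3^( - 1 )*26987^(  -  1 )*1742179^1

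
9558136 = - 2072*(-4613)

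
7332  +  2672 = 10004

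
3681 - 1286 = 2395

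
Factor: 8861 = 8861^1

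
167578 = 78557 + 89021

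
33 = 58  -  25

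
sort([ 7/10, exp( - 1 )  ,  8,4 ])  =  [ exp(- 1 ), 7/10, 4,8]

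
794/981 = 794/981 =0.81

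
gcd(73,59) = 1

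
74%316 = 74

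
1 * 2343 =2343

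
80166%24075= 7941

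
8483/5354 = 1 + 3129/5354 =1.58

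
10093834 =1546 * 6529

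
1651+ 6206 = 7857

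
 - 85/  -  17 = 5/1= 5.00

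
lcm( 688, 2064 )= 2064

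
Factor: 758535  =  3^1*5^1 * 61^1 * 829^1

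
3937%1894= 149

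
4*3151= 12604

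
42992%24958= 18034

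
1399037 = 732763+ 666274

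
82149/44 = 1867+1/44 = 1867.02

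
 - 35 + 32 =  - 3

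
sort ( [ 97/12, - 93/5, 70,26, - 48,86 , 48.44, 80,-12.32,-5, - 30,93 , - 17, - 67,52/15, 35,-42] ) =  [ - 67, -48, - 42, - 30 ,- 93/5, - 17 ,-12.32,-5, 52/15, 97/12, 26, 35, 48.44, 70,80, 86, 93 ]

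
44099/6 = 7349 + 5/6 = 7349.83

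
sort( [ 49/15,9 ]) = [ 49/15,9]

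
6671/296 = 6671/296= 22.54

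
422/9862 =211/4931 =0.04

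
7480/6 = 3740/3 = 1246.67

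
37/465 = 37/465 =0.08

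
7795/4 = 1948 + 3/4 = 1948.75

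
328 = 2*164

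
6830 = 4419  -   - 2411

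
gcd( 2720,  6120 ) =680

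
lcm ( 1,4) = 4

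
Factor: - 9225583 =-19^1*47^1*10331^1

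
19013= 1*19013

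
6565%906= 223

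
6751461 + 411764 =7163225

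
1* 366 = 366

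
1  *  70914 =70914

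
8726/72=121 + 7/36 = 121.19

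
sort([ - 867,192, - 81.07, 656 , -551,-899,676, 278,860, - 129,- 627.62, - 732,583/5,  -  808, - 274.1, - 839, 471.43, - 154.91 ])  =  [ - 899,-867 , - 839, - 808, - 732 ,-627.62, - 551, - 274.1, - 154.91, - 129, - 81.07, 583/5,192, 278,471.43,656, 676, 860 ] 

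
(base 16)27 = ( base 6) 103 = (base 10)39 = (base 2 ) 100111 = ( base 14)2b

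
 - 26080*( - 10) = 260800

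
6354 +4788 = 11142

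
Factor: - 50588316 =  - 2^2*3^2*23^1*107^1*571^1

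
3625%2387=1238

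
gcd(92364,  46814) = 2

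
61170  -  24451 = 36719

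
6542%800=142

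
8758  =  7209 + 1549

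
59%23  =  13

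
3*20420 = 61260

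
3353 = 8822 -5469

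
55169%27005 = 1159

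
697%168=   25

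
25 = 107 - 82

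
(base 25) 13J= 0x2cf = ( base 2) 1011001111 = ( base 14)395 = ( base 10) 719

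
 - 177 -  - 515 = 338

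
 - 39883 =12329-52212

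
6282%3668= 2614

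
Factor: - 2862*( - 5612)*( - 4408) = - 70799285952= - 2^6 * 3^3 * 19^1 * 23^1 * 29^1 * 53^1 * 61^1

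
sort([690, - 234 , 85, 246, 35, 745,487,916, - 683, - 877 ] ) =[ - 877 , - 683, - 234, 35, 85, 246, 487, 690, 745, 916 ] 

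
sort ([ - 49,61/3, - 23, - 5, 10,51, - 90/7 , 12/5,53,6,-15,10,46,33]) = [- 49, -23,-15, - 90/7, - 5,12/5,6, 10,10 , 61/3, 33, 46, 51,53]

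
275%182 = 93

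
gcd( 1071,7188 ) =3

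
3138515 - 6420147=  - 3281632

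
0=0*376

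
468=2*234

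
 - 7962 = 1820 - 9782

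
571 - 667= -96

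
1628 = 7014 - 5386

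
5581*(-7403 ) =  - 41316143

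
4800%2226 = 348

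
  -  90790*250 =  -22697500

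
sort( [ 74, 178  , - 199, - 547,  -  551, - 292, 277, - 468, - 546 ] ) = [ - 551, - 547,-546, - 468, - 292,  -  199, 74, 178,277]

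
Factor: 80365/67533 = 3^(  -  1) * 5^1 * 16073^1 *22511^(-1 )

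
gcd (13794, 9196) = 4598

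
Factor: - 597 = - 3^1 * 199^1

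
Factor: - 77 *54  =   - 2^1 * 3^3 * 7^1 * 11^1 = - 4158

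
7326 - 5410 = 1916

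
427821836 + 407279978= 835101814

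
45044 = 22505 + 22539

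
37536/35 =1072 + 16/35= 1072.46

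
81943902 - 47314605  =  34629297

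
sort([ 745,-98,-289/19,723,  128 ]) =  [-98,-289/19,128,723,745]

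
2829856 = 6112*463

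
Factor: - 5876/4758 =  - 226/183 = - 2^1*3^( - 1 ) * 61^( - 1 ) * 113^1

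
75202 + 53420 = 128622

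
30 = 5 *6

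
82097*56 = 4597432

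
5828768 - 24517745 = - 18688977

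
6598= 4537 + 2061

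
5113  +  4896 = 10009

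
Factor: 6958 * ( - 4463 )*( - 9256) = 2^4  *  7^2 * 13^1* 71^1 * 89^1*4463^1 = 287431695824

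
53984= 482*112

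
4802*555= 2665110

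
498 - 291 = 207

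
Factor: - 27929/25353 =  - 3^( - 4 ) * 11^1*313^( - 1 )*2539^1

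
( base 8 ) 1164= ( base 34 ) IG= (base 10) 628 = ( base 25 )103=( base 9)767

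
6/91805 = 6/91805 =0.00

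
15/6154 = 15/6154= 0.00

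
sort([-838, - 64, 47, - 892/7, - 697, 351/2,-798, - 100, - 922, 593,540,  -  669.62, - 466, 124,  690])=[ - 922 , - 838,-798,-697, - 669.62, - 466,  -  892/7, - 100, - 64,47, 124, 351/2, 540, 593,690]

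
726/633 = 242/211 = 1.15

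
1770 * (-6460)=-11434200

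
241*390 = 93990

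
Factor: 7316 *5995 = 43859420 = 2^2*5^1*11^1*31^1*59^1*109^1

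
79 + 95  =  174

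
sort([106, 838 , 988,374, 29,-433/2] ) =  [ - 433/2, 29,  106,  374,  838, 988]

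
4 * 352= 1408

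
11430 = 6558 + 4872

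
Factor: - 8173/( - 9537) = 3^( - 1)*17^( - 2)*743^1= 743/867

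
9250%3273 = 2704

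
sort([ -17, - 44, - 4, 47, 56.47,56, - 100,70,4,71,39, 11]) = [ - 100 ,-44, - 17, -4,4,11,  39,47,56,56.47,70,71] 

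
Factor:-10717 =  - 7^1 * 1531^1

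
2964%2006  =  958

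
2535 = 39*65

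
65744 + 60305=126049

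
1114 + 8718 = 9832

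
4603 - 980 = 3623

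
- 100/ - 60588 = 25/15147= 0.00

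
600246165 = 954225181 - 353979016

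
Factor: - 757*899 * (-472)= 2^3 *29^1*31^1*59^1* 757^1 = 321216296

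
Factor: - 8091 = -3^2*29^1*31^1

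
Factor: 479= 479^1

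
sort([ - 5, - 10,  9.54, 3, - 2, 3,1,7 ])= [ - 10, - 5, - 2,1, 3, 3, 7, 9.54] 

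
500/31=500/31 = 16.13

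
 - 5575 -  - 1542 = -4033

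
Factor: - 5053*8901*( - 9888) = 444730133664 = 2^5*3^3*23^1*31^1*43^1*103^1 * 163^1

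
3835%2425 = 1410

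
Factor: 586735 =5^1*43^1*2729^1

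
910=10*91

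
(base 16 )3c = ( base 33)1r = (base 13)48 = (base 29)22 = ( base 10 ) 60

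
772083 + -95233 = 676850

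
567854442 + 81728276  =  649582718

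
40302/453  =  13434/151 = 88.97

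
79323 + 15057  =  94380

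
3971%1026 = 893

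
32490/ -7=  -  4642 + 4/7  =  - 4641.43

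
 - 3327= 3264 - 6591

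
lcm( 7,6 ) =42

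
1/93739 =1/93739=0.00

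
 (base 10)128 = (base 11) 107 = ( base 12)A8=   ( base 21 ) 62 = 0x80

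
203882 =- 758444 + 962326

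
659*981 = 646479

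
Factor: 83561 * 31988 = 2^2* 11^1*727^1 * 83561^1= 2672949268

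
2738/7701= 2738/7701 = 0.36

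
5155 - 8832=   -  3677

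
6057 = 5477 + 580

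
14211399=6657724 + 7553675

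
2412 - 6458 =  - 4046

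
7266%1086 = 750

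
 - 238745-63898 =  - 302643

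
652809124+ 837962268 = 1490771392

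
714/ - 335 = -714/335 = -2.13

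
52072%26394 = 25678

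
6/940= 3/470 = 0.01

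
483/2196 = 161/732 = 0.22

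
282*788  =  222216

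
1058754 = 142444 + 916310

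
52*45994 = 2391688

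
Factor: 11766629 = 7^1*37^1*181^1* 251^1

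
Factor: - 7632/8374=-2^3 * 3^2*79^( - 1) = -72/79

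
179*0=0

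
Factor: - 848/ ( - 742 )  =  8/7= 2^3*7^(-1) 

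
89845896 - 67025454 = 22820442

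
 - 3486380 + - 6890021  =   - 10376401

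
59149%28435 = 2279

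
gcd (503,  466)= 1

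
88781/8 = 11097 + 5/8 = 11097.62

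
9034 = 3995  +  5039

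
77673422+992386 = 78665808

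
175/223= 175/223 = 0.78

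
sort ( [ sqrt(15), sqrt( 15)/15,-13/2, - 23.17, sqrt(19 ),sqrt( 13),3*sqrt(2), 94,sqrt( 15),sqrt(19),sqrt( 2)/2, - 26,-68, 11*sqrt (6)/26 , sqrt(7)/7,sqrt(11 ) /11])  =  [ - 68,-26, - 23.17,-13/2,sqrt(15 )/15,sqrt(11)/11, sqrt( 7)/7, sqrt (2)/2,11*sqrt(6)/26,sqrt (13), sqrt (15),sqrt( 15), 3*sqrt( 2 ), sqrt(19),sqrt(19),94 ]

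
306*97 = 29682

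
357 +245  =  602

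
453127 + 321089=774216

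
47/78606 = 47/78606 = 0.00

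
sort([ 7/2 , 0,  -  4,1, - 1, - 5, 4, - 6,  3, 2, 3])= [ - 6,-5, - 4,-1, 0,  1, 2, 3, 3, 7/2,4] 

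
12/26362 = 6/13181 = 0.00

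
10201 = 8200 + 2001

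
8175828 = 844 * 9687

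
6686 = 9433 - 2747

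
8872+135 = 9007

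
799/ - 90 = - 9  +  11/90 = - 8.88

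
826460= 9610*86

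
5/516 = 5/516 = 0.01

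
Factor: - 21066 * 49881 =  - 2^1*3^2*13^1*1279^1*3511^1 = -1050793146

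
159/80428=159/80428 = 0.00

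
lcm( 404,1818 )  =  3636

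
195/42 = 65/14 = 4.64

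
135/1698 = 45/566 = 0.08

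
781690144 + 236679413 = 1018369557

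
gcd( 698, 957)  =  1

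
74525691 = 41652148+32873543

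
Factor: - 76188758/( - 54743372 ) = 38094379/27371686 =2^( - 1)*229^1*733^( - 1)*18671^(  -  1)*166351^1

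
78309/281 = 278+191/281  =  278.68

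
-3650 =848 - 4498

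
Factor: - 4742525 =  - 5^2*189701^1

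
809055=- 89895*( - 9 )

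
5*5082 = 25410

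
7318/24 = 3659/12=304.92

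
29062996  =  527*55148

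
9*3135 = 28215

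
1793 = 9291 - 7498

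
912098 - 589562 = 322536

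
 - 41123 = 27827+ - 68950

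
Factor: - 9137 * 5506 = - 2^1*2753^1*9137^1 = - 50308322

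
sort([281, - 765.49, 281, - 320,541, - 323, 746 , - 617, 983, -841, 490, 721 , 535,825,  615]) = [ - 841, - 765.49, - 617, - 323,-320,281, 281, 490, 535, 541,615,721,746,825 , 983] 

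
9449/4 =9449/4 = 2362.25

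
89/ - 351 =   -  89/351 =- 0.25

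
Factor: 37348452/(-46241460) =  - 3^2*5^( - 1) * 19^1*31^(  -  1)*6067^1*8287^( -1 ) = - 1037457/1284485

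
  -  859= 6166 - 7025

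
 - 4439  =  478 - 4917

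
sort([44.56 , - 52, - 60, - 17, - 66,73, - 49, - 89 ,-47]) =[ - 89 , - 66, - 60, - 52, - 49,  -  47,-17 , 44.56,73] 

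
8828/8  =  2207/2 = 1103.50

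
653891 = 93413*7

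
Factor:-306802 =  - 2^1*131^1*1171^1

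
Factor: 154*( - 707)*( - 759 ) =82638402 =2^1*3^1*7^2*11^2*23^1*101^1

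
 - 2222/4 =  -1111/2 = - 555.50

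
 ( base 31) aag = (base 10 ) 9936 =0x26d0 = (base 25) fmb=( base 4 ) 2123100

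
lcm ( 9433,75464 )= 75464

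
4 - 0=4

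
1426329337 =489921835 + 936407502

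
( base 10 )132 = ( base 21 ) 66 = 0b10000100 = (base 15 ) 8c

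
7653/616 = 12 + 261/616 = 12.42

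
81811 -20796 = 61015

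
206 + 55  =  261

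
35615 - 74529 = -38914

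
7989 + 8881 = 16870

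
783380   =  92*8515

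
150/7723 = 150/7723 = 0.02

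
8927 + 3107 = 12034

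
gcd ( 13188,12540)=12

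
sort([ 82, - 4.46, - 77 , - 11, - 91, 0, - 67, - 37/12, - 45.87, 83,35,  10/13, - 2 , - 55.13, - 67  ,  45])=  [-91, - 77,  -  67, - 67, - 55.13, - 45.87,-11,-4.46, - 37/12, - 2,0,10/13,35, 45, 82,  83]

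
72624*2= 145248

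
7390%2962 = 1466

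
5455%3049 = 2406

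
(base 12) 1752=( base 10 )2798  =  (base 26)43g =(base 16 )AEE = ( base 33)2iq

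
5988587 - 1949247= 4039340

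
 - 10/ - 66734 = 5/33367 = 0.00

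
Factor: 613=613^1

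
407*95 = 38665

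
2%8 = 2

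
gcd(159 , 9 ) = 3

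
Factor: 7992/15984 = 2^( - 1) = 1/2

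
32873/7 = 32873/7 = 4696.14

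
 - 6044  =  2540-8584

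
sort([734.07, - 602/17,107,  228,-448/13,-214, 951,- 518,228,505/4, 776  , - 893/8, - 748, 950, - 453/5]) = [ - 748, - 518, - 214, - 893/8,  -  453/5 , - 602/17, - 448/13, 107, 505/4, 228, 228, 734.07, 776,  950 , 951 ] 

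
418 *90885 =37989930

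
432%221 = 211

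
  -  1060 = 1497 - 2557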